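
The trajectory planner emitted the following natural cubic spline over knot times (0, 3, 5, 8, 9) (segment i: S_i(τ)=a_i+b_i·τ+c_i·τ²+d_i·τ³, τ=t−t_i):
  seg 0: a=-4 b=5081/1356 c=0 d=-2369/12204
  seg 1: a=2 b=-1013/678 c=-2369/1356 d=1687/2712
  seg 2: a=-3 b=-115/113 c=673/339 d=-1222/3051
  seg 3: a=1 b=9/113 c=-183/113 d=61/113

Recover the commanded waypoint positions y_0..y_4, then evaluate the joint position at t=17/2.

y_0=-4 y_1=2 y_2=-3 y_3=1 y_4=0
S(17/2) = 635/904

y_0 = S_0(0) = a_0 = -4
y_1 = S_1(0) = a_1 = 2
y_2 = S_2(0) = a_2 = -3
y_3 = S_3(0) = a_3 = 1
y_4 = S_3(1) = 0
t_q=17/2 is in segment 3 (τ=1/2); S_3(τ)=635/904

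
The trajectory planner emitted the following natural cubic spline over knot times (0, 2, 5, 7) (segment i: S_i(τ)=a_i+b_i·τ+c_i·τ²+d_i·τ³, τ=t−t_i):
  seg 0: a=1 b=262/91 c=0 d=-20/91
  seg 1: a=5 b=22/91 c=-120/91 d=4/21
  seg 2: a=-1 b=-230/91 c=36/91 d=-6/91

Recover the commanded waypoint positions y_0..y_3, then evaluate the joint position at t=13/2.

y_0=1 y_1=5 y_2=-1 y_3=-5
S(13/2) = -1501/364

y_0 = S_0(0) = a_0 = 1
y_1 = S_1(0) = a_1 = 5
y_2 = S_2(0) = a_2 = -1
y_3 = S_2(2) = -5
t_q=13/2 is in segment 2 (τ=3/2); S_2(τ)=-1501/364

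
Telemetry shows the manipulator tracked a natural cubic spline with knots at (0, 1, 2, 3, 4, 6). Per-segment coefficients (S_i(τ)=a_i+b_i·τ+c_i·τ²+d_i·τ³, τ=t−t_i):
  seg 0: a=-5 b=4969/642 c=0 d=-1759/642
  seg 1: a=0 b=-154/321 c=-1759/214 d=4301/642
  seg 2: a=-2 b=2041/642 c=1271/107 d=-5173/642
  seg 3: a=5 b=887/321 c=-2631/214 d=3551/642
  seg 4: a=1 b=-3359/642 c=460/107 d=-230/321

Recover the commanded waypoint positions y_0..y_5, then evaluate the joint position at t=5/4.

y_0=-5 y_1=0 y_2=-2 y_3=5 y_4=1 y_5=2
S(5/4) = -7245/13696

y_0 = S_0(0) = a_0 = -5
y_1 = S_1(0) = a_1 = 0
y_2 = S_2(0) = a_2 = -2
y_3 = S_3(0) = a_3 = 5
y_4 = S_4(0) = a_4 = 1
y_5 = S_4(2) = 2
t_q=5/4 is in segment 1 (τ=1/4); S_1(τ)=-7245/13696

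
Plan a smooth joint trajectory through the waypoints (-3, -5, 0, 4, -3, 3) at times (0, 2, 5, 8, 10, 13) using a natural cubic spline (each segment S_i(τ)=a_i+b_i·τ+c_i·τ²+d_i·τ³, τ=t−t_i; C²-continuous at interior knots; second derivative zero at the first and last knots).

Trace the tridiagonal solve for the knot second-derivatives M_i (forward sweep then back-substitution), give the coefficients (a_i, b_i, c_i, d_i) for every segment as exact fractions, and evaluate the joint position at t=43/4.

Δ: Δ0=-1, Δ1=5/3, Δ2=4/3, Δ3=-7/2, Δ4=2
row 1: diag=10, rhs=16; c'=3/10, d'=8/5
row 2: denom=12−3·3/10=111/10; d'=(-2−3·8/5)/(111/10)=-68/111
row 3: denom=10−3·10/37=340/37; d'=(-29−3·-68/111)/(340/37)=-201/68
row 4: denom=10−2·37/170=813/85; d'=(33−2·-201/68)/(813/85)=2205/542
back: M4=2205/542
back: M3=-201/68−37/170·2205/542=-1041/271
back: M2=-68/111−10/37·-1041/271=346/813
back: M1=8/5−3/10·346/813=399/271
M: M0=0, M1=399/271, M2=346/813, M3=-1041/271, M4=2205/542, M5=0
seg 0: a=-3, c=M0/2=0, d=(M1−M0)/(6·2)=133/1084, b=Δ0−h0·(2M0+M1)/6=-404/271
seg 1: a=-5, c=M1/2=399/542, d=(M2−M1)/(6·3)=-851/14634, b=Δ1−h1·(2M1+M2)/6=-5/271
seg 2: a=0, c=M2/2=173/813, d=(M3−M2)/(6·3)=-3469/14634, b=Δ2−h2·(2M2+M3)/6=1533/542
seg 3: a=4, c=M3/2=-1041/542, d=(M4−M3)/(6·2)=1429/2168, b=Δ3−h3·(2M3+M4)/6=-622/271
seg 4: a=-3, c=M4/2=2205/1084, d=(M5−M4)/(6·3)=-245/1084, b=Δ4−h4·(2M4+M5)/6=-1121/542
t_q=43/4 → seg 4, τ=3/4; S=-3+-1121/542·τ+2205/1084·τ²+-245/1084·τ³=-242979/69376

  seg 0: a=-3 b=-404/271 c=0 d=133/1084
  seg 1: a=-5 b=-5/271 c=399/542 d=-851/14634
  seg 2: a=0 b=1533/542 c=173/813 d=-3469/14634
  seg 3: a=4 b=-622/271 c=-1041/542 d=1429/2168
  seg 4: a=-3 b=-1121/542 c=2205/1084 d=-245/1084
S(43/4) = -242979/69376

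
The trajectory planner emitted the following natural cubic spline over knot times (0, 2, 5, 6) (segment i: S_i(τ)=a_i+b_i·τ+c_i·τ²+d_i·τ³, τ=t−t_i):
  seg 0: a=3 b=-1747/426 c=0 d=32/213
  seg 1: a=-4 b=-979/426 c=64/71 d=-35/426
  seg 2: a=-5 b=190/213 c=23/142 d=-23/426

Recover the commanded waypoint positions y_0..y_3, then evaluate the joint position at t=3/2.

y_0=3 y_1=-4 y_2=-5 y_3=-4
S(3/2) = -751/284

y_0 = S_0(0) = a_0 = 3
y_1 = S_1(0) = a_1 = -4
y_2 = S_2(0) = a_2 = -5
y_3 = S_2(1) = -4
t_q=3/2 is in segment 0 (τ=3/2); S_0(τ)=-751/284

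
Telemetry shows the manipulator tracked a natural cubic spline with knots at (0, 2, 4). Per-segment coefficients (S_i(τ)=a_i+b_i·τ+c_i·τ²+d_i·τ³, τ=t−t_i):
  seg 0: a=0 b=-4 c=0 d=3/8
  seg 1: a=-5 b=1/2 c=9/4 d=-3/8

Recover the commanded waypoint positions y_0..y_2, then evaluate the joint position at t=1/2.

y_0 = S_0(0) = a_0 = 0
y_1 = S_1(0) = a_1 = -5
y_2 = S_1(2) = 2
t_q=1/2 is in segment 0 (τ=1/2); S_0(τ)=-125/64

y_0=0 y_1=-5 y_2=2
S(1/2) = -125/64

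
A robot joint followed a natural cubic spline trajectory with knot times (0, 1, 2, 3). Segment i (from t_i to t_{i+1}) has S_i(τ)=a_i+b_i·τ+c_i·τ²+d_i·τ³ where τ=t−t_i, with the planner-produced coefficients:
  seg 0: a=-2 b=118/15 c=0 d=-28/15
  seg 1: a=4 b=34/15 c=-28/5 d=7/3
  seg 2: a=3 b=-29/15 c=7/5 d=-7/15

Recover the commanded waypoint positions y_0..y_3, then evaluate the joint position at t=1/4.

y_0 = S_0(0) = a_0 = -2
y_1 = S_1(0) = a_1 = 4
y_2 = S_2(0) = a_2 = 3
y_3 = S_2(1) = 2
t_q=1/4 is in segment 0 (τ=1/4); S_0(τ)=-1/16

y_0=-2 y_1=4 y_2=3 y_3=2
S(1/4) = -1/16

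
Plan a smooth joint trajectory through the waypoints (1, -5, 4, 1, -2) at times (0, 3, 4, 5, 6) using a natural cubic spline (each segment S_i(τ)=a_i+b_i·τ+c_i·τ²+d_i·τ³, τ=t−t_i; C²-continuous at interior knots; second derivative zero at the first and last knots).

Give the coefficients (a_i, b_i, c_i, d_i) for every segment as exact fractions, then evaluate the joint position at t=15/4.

Δ: Δ0=-2, Δ1=9, Δ2=-3, Δ3=-3
row 1: diag=8, rhs=66; c'=1/8, d'=33/4
row 2: denom=4−1·1/8=31/8; d'=(-72−1·33/4)/(31/8)=-642/31
row 3: denom=4−1·8/31=116/31; d'=(0−1·-642/31)/(116/31)=321/58
back: M3=321/58
back: M2=-642/31−8/31·321/58=-642/29
back: M1=33/4−1/8·-642/29=639/58
M: M0=0, M1=639/58, M2=-642/29, M3=321/58, M4=0
seg 0: a=1, c=M0/2=0, d=(M1−M0)/(6·3)=71/116, b=Δ0−h0·(2M0+M1)/6=-871/116
seg 1: a=-5, c=M1/2=639/116, d=(M2−M1)/(6·1)=-641/116, b=Δ1−h1·(2M1+M2)/6=523/58
seg 2: a=4, c=M2/2=-321/29, d=(M3−M2)/(6·1)=535/116, b=Δ2−h2·(2M2+M3)/6=401/116
seg 3: a=1, c=M3/2=321/116, d=(M4−M3)/(6·1)=-107/116, b=Δ3−h3·(2M3+M4)/6=-281/58
t_q=15/4 → seg 1, τ=3/4; S=-5+523/58·τ+639/116·τ²+-641/116·τ³=18785/7424

  seg 0: a=1 b=-871/116 c=0 d=71/116
  seg 1: a=-5 b=523/58 c=639/116 d=-641/116
  seg 2: a=4 b=401/116 c=-321/29 d=535/116
  seg 3: a=1 b=-281/58 c=321/116 d=-107/116
S(15/4) = 18785/7424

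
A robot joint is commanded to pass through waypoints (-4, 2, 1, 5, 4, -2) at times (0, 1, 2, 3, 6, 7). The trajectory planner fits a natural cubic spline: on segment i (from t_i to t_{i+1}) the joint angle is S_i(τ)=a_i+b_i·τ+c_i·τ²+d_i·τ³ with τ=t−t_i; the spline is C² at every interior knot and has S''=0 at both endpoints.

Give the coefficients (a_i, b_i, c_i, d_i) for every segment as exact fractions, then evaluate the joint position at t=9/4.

  seg 0: a=-4 b=1508/183 c=0 d=-410/183
  seg 1: a=2 b=278/183 c=-410/61 d=769/183
  seg 2: a=1 b=125/183 c=359/61 d=-470/183
  seg 3: a=5 b=869/183 c=-111/61 d=23/549
  seg 4: a=4 b=-922/183 c=-88/61 d=88/183
S(9/4) = 2925/1952

Δ: Δ0=6, Δ1=-1, Δ2=4, Δ3=-1/3, Δ4=-6
row 1: diag=4, rhs=-42; c'=1/4, d'=-21/2
row 2: denom=4−1·1/4=15/4; d'=(30−1·-21/2)/(15/4)=54/5
row 3: denom=8−1·4/15=116/15; d'=(-26−1·54/5)/(116/15)=-138/29
row 4: denom=8−3·45/116=793/116; d'=(-34−3·-138/29)/(793/116)=-176/61
back: M4=-176/61
back: M3=-138/29−45/116·-176/61=-222/61
back: M2=54/5−4/15·-222/61=718/61
back: M1=-21/2−1/4·718/61=-820/61
M: M0=0, M1=-820/61, M2=718/61, M3=-222/61, M4=-176/61, M5=0
seg 0: a=-4, c=M0/2=0, d=(M1−M0)/(6·1)=-410/183, b=Δ0−h0·(2M0+M1)/6=1508/183
seg 1: a=2, c=M1/2=-410/61, d=(M2−M1)/(6·1)=769/183, b=Δ1−h1·(2M1+M2)/6=278/183
seg 2: a=1, c=M2/2=359/61, d=(M3−M2)/(6·1)=-470/183, b=Δ2−h2·(2M2+M3)/6=125/183
seg 3: a=5, c=M3/2=-111/61, d=(M4−M3)/(6·3)=23/549, b=Δ3−h3·(2M3+M4)/6=869/183
seg 4: a=4, c=M4/2=-88/61, d=(M5−M4)/(6·1)=88/183, b=Δ4−h4·(2M4+M5)/6=-922/183
t_q=9/4 → seg 2, τ=1/4; S=1+125/183·τ+359/61·τ²+-470/183·τ³=2925/1952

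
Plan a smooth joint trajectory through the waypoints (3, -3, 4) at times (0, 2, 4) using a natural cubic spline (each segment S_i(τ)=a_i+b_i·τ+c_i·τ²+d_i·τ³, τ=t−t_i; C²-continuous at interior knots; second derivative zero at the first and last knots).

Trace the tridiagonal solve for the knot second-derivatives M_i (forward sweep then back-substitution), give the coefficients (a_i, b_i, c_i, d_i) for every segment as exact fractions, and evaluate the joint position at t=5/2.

Δ: Δ0=-3, Δ1=7/2
row 1: diag=8, rhs=39; c'=1/4, d'=39/8
back: M1=39/8
M: M0=0, M1=39/8, M2=0
seg 0: a=3, c=M0/2=0, d=(M1−M0)/(6·2)=13/32, b=Δ0−h0·(2M0+M1)/6=-37/8
seg 1: a=-3, c=M1/2=39/16, d=(M2−M1)/(6·2)=-13/32, b=Δ1−h1·(2M1+M2)/6=1/4
t_q=5/2 → seg 1, τ=1/2; S=-3+1/4·τ+39/16·τ²+-13/32·τ³=-593/256

  seg 0: a=3 b=-37/8 c=0 d=13/32
  seg 1: a=-3 b=1/4 c=39/16 d=-13/32
S(5/2) = -593/256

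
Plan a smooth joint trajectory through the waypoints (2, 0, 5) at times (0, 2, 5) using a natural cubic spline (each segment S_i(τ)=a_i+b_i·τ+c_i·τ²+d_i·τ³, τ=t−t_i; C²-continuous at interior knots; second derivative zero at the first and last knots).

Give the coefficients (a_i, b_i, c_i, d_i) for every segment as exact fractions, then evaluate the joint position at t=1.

  seg 0: a=2 b=-23/15 c=0 d=2/15
  seg 1: a=0 b=1/15 c=4/5 d=-4/45
S(1) = 3/5

Δ: Δ0=-1, Δ1=5/3
row 1: diag=10, rhs=16; c'=3/10, d'=8/5
back: M1=8/5
M: M0=0, M1=8/5, M2=0
seg 0: a=2, c=M0/2=0, d=(M1−M0)/(6·2)=2/15, b=Δ0−h0·(2M0+M1)/6=-23/15
seg 1: a=0, c=M1/2=4/5, d=(M2−M1)/(6·3)=-4/45, b=Δ1−h1·(2M1+M2)/6=1/15
t_q=1 → seg 0, τ=1; S=2+-23/15·τ+0·τ²+2/15·τ³=3/5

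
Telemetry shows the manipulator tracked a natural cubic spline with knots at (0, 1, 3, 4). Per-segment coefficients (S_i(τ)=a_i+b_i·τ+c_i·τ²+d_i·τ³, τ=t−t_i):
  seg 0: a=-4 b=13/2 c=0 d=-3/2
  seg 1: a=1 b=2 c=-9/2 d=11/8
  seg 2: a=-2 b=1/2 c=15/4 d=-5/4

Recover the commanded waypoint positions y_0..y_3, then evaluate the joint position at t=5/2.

y_0=-4 y_1=1 y_2=-2 y_3=1
S(5/2) = -95/64

y_0 = S_0(0) = a_0 = -4
y_1 = S_1(0) = a_1 = 1
y_2 = S_2(0) = a_2 = -2
y_3 = S_2(1) = 1
t_q=5/2 is in segment 1 (τ=3/2); S_1(τ)=-95/64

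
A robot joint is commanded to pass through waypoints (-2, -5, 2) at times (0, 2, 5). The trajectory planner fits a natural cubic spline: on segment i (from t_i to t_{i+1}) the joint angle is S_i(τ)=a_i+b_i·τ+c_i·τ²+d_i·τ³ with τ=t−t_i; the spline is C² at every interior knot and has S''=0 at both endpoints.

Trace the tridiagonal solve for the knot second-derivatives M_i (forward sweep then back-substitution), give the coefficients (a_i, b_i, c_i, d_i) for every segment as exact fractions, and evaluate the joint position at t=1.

Δ: Δ0=-3/2, Δ1=7/3
row 1: diag=10, rhs=23; c'=3/10, d'=23/10
back: M1=23/10
M: M0=0, M1=23/10, M2=0
seg 0: a=-2, c=M0/2=0, d=(M1−M0)/(6·2)=23/120, b=Δ0−h0·(2M0+M1)/6=-34/15
seg 1: a=-5, c=M1/2=23/20, d=(M2−M1)/(6·3)=-23/180, b=Δ1−h1·(2M1+M2)/6=1/30
t_q=1 → seg 0, τ=1; S=-2+-34/15·τ+0·τ²+23/120·τ³=-163/40

  seg 0: a=-2 b=-34/15 c=0 d=23/120
  seg 1: a=-5 b=1/30 c=23/20 d=-23/180
S(1) = -163/40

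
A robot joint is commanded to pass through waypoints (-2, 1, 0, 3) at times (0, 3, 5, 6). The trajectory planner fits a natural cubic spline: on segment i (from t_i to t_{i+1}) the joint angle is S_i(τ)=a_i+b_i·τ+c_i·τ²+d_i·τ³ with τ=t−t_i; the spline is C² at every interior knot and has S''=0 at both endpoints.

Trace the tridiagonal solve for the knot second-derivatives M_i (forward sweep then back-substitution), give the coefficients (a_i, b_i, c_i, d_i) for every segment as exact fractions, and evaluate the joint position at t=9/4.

Δ: Δ0=1, Δ1=-1/2, Δ2=3
row 1: diag=10, rhs=-9; c'=1/5, d'=-9/10
row 2: denom=6−2·1/5=28/5; d'=(21−2·-9/10)/(28/5)=57/14
back: M2=57/14
back: M1=-9/10−1/5·57/14=-12/7
M: M0=0, M1=-12/7, M2=57/14, M3=0
seg 0: a=-2, c=M0/2=0, d=(M1−M0)/(6·3)=-2/21, b=Δ0−h0·(2M0+M1)/6=13/7
seg 1: a=1, c=M1/2=-6/7, d=(M2−M1)/(6·2)=27/56, b=Δ1−h1·(2M1+M2)/6=-5/7
seg 2: a=0, c=M2/2=57/28, d=(M3−M2)/(6·1)=-19/28, b=Δ2−h2·(2M2+M3)/6=23/14
t_q=9/4 → seg 0, τ=9/4; S=-2+13/7·τ+0·τ²+-2/21·τ³=35/32

  seg 0: a=-2 b=13/7 c=0 d=-2/21
  seg 1: a=1 b=-5/7 c=-6/7 d=27/56
  seg 2: a=0 b=23/14 c=57/28 d=-19/28
S(9/4) = 35/32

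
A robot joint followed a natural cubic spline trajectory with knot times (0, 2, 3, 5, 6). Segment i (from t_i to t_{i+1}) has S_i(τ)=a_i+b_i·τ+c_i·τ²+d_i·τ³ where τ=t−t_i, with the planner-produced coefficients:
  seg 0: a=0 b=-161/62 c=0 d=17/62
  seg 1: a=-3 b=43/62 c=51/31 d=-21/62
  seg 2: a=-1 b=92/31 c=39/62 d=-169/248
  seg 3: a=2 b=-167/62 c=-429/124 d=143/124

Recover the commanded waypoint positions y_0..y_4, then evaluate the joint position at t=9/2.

y_0=0 y_1=-3 y_2=-1 y_3=2 y_4=-3
S(9/2) = 5093/1984

y_0 = S_0(0) = a_0 = 0
y_1 = S_1(0) = a_1 = -3
y_2 = S_2(0) = a_2 = -1
y_3 = S_3(0) = a_3 = 2
y_4 = S_3(1) = -3
t_q=9/2 is in segment 2 (τ=3/2); S_2(τ)=5093/1984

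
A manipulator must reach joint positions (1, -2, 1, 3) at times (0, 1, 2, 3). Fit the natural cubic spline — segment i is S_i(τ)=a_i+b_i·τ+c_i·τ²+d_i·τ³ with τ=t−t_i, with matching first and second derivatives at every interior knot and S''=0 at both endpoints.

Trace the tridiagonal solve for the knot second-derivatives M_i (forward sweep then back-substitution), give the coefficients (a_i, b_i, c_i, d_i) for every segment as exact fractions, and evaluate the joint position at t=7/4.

Δ: Δ0=-3, Δ1=3, Δ2=2
row 1: diag=4, rhs=36; c'=1/4, d'=9
row 2: denom=4−1·1/4=15/4; d'=(-6−1·9)/(15/4)=-4
back: M2=-4
back: M1=9−1/4·-4=10
M: M0=0, M1=10, M2=-4, M3=0
seg 0: a=1, c=M0/2=0, d=(M1−M0)/(6·1)=5/3, b=Δ0−h0·(2M0+M1)/6=-14/3
seg 1: a=-2, c=M1/2=5, d=(M2−M1)/(6·1)=-7/3, b=Δ1−h1·(2M1+M2)/6=1/3
seg 2: a=1, c=M2/2=-2, d=(M3−M2)/(6·1)=2/3, b=Δ2−h2·(2M2+M3)/6=10/3
t_q=7/4 → seg 1, τ=3/4; S=-2+1/3·τ+5·τ²+-7/3·τ³=5/64

  seg 0: a=1 b=-14/3 c=0 d=5/3
  seg 1: a=-2 b=1/3 c=5 d=-7/3
  seg 2: a=1 b=10/3 c=-2 d=2/3
S(7/4) = 5/64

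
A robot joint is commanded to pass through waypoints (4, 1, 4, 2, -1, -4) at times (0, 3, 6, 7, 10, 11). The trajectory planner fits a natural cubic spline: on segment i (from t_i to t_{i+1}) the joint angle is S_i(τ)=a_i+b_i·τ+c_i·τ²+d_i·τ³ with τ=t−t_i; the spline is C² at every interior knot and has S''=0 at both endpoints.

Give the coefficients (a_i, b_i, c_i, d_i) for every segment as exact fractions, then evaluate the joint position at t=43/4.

  seg 0: a=4 b=-988/521 c=0 d=467/4689
  seg 1: a=1 b=413/521 c=467/521 d=-431/1563
  seg 2: a=4 b=-664/521 c=-826/521 d=448/521
  seg 3: a=2 b=-972/521 c=518/521 d=-1103/4689
  seg 4: a=-1 b=-1173/521 c=-585/521 d=195/521
S(43/4) = -105443/33344

Δ: Δ0=-1, Δ1=1, Δ2=-2, Δ3=-1, Δ4=-3
row 1: diag=12, rhs=12; c'=1/4, d'=1
row 2: denom=8−3·1/4=29/4; d'=(-18−3·1)/(29/4)=-84/29
row 3: denom=8−1·4/29=228/29; d'=(6−1·-84/29)/(228/29)=43/38
row 4: denom=8−3·29/76=521/76; d'=(-12−3·43/38)/(521/76)=-1170/521
back: M4=-1170/521
back: M3=43/38−29/76·-1170/521=1036/521
back: M2=-84/29−4/29·1036/521=-1652/521
back: M1=1−1/4·-1652/521=934/521
M: M0=0, M1=934/521, M2=-1652/521, M3=1036/521, M4=-1170/521, M5=0
seg 0: a=4, c=M0/2=0, d=(M1−M0)/(6·3)=467/4689, b=Δ0−h0·(2M0+M1)/6=-988/521
seg 1: a=1, c=M1/2=467/521, d=(M2−M1)/(6·3)=-431/1563, b=Δ1−h1·(2M1+M2)/6=413/521
seg 2: a=4, c=M2/2=-826/521, d=(M3−M2)/(6·1)=448/521, b=Δ2−h2·(2M2+M3)/6=-664/521
seg 3: a=2, c=M3/2=518/521, d=(M4−M3)/(6·3)=-1103/4689, b=Δ3−h3·(2M3+M4)/6=-972/521
seg 4: a=-1, c=M4/2=-585/521, d=(M5−M4)/(6·1)=195/521, b=Δ4−h4·(2M4+M5)/6=-1173/521
t_q=43/4 → seg 4, τ=3/4; S=-1+-1173/521·τ+-585/521·τ²+195/521·τ³=-105443/33344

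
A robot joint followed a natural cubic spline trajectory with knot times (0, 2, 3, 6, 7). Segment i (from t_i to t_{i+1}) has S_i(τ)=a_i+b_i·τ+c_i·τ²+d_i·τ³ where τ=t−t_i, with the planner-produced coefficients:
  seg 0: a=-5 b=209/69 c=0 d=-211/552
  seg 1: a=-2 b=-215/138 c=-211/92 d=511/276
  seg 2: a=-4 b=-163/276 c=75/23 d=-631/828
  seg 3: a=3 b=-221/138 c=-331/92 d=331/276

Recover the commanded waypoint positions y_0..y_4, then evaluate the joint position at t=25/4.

y_0=-5 y_1=-2 y_2=-4 y_3=3 y_4=-1
S(25/4) = 14093/5888

y_0 = S_0(0) = a_0 = -5
y_1 = S_1(0) = a_1 = -2
y_2 = S_2(0) = a_2 = -4
y_3 = S_3(0) = a_3 = 3
y_4 = S_3(1) = -1
t_q=25/4 is in segment 3 (τ=1/4); S_3(τ)=14093/5888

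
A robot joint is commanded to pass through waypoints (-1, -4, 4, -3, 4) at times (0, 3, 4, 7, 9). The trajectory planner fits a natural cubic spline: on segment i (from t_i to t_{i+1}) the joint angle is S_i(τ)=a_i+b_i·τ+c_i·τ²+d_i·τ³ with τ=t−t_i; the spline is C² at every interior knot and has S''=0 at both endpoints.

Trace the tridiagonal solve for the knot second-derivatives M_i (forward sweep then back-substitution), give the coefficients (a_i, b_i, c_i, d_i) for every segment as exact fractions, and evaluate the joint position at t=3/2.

Δ: Δ0=-1, Δ1=8, Δ2=-7/3, Δ3=7/2
row 1: diag=8, rhs=54; c'=1/8, d'=27/4
row 2: denom=8−1·1/8=63/8; d'=(-62−1·27/4)/(63/8)=-550/63
row 3: denom=10−3·8/21=62/7; d'=(35−3·-550/63)/(62/7)=1285/186
back: M3=1285/186
back: M2=-550/63−8/21·1285/186=-3170/279
back: M1=27/4−1/8·-3170/279=4559/558
M: M0=0, M1=4559/558, M2=-3170/279, M3=1285/186, M4=0
seg 0: a=-1, c=M0/2=0, d=(M1−M0)/(6·3)=4559/10044, b=Δ0−h0·(2M0+M1)/6=-5675/1116
seg 1: a=-4, c=M1/2=4559/1116, d=(M2−M1)/(6·1)=-1211/372, b=Δ1−h1·(2M1+M2)/6=4001/558
seg 2: a=4, c=M2/2=-1585/279, d=(M3−M2)/(6·3)=10195/10044, b=Δ2−h2·(2M2+M3)/6=6221/1116
seg 3: a=-3, c=M3/2=1285/372, d=(M4−M3)/(6·2)=-1285/2232, b=Δ3−h3·(2M3+M4)/6=-617/558
t_q=3/2 → seg 0, τ=3/2; S=-1+-5675/1116·τ+0·τ²+4559/10044·τ³=-7039/992

  seg 0: a=-1 b=-5675/1116 c=0 d=4559/10044
  seg 1: a=-4 b=4001/558 c=4559/1116 d=-1211/372
  seg 2: a=4 b=6221/1116 c=-1585/279 d=10195/10044
  seg 3: a=-3 b=-617/558 c=1285/372 d=-1285/2232
S(3/2) = -7039/992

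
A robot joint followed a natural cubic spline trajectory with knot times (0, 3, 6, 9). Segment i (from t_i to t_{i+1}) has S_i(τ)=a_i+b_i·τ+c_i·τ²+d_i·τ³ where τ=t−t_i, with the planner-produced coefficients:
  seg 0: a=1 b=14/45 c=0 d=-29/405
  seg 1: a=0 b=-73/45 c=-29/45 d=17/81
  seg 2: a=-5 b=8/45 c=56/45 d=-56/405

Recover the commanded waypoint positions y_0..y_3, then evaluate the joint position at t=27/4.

y_0 = S_0(0) = a_0 = 1
y_1 = S_1(0) = a_1 = 0
y_2 = S_2(0) = a_2 = -5
y_3 = S_2(3) = 3
t_q=27/4 is in segment 2 (τ=3/4); S_2(τ)=-169/40

y_0=1 y_1=0 y_2=-5 y_3=3
S(27/4) = -169/40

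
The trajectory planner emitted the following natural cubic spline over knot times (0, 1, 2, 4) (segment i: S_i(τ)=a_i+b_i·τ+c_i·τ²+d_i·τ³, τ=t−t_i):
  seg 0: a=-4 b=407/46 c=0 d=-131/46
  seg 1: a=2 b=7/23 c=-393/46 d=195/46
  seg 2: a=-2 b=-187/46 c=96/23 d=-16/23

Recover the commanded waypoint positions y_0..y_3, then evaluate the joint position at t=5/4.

y_0=-4 y_1=2 y_2=-2 y_3=1
S(5/4) = 4735/2944

y_0 = S_0(0) = a_0 = -4
y_1 = S_1(0) = a_1 = 2
y_2 = S_2(0) = a_2 = -2
y_3 = S_2(2) = 1
t_q=5/4 is in segment 1 (τ=1/4); S_1(τ)=4735/2944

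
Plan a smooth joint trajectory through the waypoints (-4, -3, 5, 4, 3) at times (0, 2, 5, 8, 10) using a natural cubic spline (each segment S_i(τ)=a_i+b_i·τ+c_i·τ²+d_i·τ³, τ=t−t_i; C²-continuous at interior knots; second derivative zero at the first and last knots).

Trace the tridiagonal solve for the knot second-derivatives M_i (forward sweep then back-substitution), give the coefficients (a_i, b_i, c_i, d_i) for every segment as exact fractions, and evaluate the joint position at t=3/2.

Δ: Δ0=1/2, Δ1=8/3, Δ2=-1/3, Δ3=-1/2
row 1: diag=10, rhs=13; c'=3/10, d'=13/10
row 2: denom=12−3·3/10=111/10; d'=(-18−3·13/10)/(111/10)=-73/37
row 3: denom=10−3·10/37=340/37; d'=(-1−3·-73/37)/(340/37)=91/170
back: M3=91/170
back: M2=-73/37−10/37·91/170=-36/17
back: M1=13/10−3/10·-36/17=329/170
M: M0=0, M1=329/170, M2=-36/17, M3=91/170, M4=0
seg 0: a=-4, c=M0/2=0, d=(M1−M0)/(6·2)=329/2040, b=Δ0−h0·(2M0+M1)/6=-37/255
seg 1: a=-3, c=M1/2=329/340, d=(M2−M1)/(6·3)=-689/3060, b=Δ1−h1·(2M1+M2)/6=913/510
seg 2: a=5, c=M2/2=-18/17, d=(M3−M2)/(6·3)=451/3060, b=Δ2−h2·(2M2+M3)/6=91/60
seg 3: a=4, c=M3/2=91/340, d=(M4−M3)/(6·2)=-91/2040, b=Δ3−h3·(2M3+M4)/6=-437/510
t_q=3/2 → seg 0, τ=3/2; S=-4+-37/255·τ+0·τ²+329/2040·τ³=-19983/5440

  seg 0: a=-4 b=-37/255 c=0 d=329/2040
  seg 1: a=-3 b=913/510 c=329/340 d=-689/3060
  seg 2: a=5 b=91/60 c=-18/17 d=451/3060
  seg 3: a=4 b=-437/510 c=91/340 d=-91/2040
S(3/2) = -19983/5440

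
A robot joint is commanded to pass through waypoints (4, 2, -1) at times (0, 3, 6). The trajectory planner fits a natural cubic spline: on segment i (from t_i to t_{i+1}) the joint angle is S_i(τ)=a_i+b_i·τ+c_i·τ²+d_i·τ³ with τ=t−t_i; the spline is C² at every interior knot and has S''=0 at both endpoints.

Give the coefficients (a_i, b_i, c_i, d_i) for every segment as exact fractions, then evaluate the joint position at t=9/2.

Δ: Δ0=-2/3, Δ1=-1
row 1: diag=12, rhs=-2; c'=1/4, d'=-1/6
back: M1=-1/6
M: M0=0, M1=-1/6, M2=0
seg 0: a=4, c=M0/2=0, d=(M1−M0)/(6·3)=-1/108, b=Δ0−h0·(2M0+M1)/6=-7/12
seg 1: a=2, c=M1/2=-1/12, d=(M2−M1)/(6·3)=1/108, b=Δ1−h1·(2M1+M2)/6=-5/6
t_q=9/2 → seg 1, τ=3/2; S=2+-5/6·τ+-1/12·τ²+1/108·τ³=19/32

  seg 0: a=4 b=-7/12 c=0 d=-1/108
  seg 1: a=2 b=-5/6 c=-1/12 d=1/108
S(9/2) = 19/32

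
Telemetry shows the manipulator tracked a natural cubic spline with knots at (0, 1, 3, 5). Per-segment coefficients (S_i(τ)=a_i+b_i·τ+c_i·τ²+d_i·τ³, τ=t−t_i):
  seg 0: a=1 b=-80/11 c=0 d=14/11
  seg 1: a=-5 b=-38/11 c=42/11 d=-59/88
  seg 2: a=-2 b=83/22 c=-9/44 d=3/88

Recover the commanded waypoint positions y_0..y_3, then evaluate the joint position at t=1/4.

y_0 = S_0(0) = a_0 = 1
y_1 = S_1(0) = a_1 = -5
y_2 = S_2(0) = a_2 = -2
y_3 = S_2(2) = 5
t_q=1/4 is in segment 0 (τ=1/4); S_0(τ)=-281/352

y_0=1 y_1=-5 y_2=-2 y_3=5
S(1/4) = -281/352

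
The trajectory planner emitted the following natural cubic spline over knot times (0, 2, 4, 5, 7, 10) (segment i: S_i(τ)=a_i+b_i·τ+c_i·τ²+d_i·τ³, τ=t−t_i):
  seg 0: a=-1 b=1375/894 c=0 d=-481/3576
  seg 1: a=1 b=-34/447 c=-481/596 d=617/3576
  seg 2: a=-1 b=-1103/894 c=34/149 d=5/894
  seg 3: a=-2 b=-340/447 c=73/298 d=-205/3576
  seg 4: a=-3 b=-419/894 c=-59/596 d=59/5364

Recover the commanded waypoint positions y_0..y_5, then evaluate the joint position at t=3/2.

y_0 = S_0(0) = a_0 = -1
y_1 = S_1(0) = a_1 = 1
y_2 = S_2(0) = a_2 = -1
y_3 = S_3(0) = a_3 = -2
y_4 = S_4(0) = a_4 = -3
y_5 = S_4(3) = -5
t_q=3/2 is in segment 0 (τ=3/2); S_0(τ)=8135/9536

y_0=-1 y_1=1 y_2=-1 y_3=-2 y_4=-3 y_5=-5
S(3/2) = 8135/9536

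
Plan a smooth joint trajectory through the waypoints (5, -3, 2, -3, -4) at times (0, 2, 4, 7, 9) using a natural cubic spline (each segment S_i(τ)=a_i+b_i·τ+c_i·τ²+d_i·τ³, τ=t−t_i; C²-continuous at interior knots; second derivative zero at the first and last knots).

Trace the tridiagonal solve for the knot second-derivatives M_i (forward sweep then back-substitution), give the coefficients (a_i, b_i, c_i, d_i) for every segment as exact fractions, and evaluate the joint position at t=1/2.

Δ: Δ0=-4, Δ1=5/2, Δ2=-5/3, Δ3=-1/2
row 1: diag=8, rhs=39; c'=1/4, d'=39/8
row 2: denom=10−2·1/4=19/2; d'=(-25−2·39/8)/(19/2)=-139/38
row 3: denom=10−3·6/19=172/19; d'=(7−3·-139/38)/(172/19)=683/344
back: M3=683/344
back: M2=-139/38−6/19·683/344=-737/172
back: M1=39/8−1/4·-737/172=4091/688
M: M0=0, M1=4091/688, M2=-737/172, M3=683/344, M4=0
seg 0: a=5, c=M0/2=0, d=(M1−M0)/(6·2)=4091/8256, b=Δ0−h0·(2M0+M1)/6=-12347/2064
seg 1: a=-3, c=M1/2=4091/1376, d=(M2−M1)/(6·2)=-7039/8256, b=Δ1−h1·(2M1+M2)/6=-37/1032
seg 2: a=2, c=M2/2=-737/344, d=(M3−M2)/(6·3)=719/2064, b=Δ2−h2·(2M2+M3)/6=3355/2064
seg 3: a=-3, c=M3/2=683/688, d=(M4−M3)/(6·2)=-683/4128, b=Δ3−h3·(2M3+M4)/6=-941/516
t_q=1/2 → seg 0, τ=1/2; S=5+-12347/2064·τ+0·τ²+4091/8256·τ³=45593/22016

  seg 0: a=5 b=-12347/2064 c=0 d=4091/8256
  seg 1: a=-3 b=-37/1032 c=4091/1376 d=-7039/8256
  seg 2: a=2 b=3355/2064 c=-737/344 d=719/2064
  seg 3: a=-3 b=-941/516 c=683/688 d=-683/4128
S(1/2) = 45593/22016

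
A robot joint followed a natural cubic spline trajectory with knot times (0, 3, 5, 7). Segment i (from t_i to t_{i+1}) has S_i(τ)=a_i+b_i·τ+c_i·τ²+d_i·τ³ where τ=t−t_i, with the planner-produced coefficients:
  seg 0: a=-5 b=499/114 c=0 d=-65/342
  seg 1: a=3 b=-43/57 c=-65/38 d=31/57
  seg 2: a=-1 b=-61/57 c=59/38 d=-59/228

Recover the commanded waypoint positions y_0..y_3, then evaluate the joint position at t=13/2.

y_0 = S_0(0) = a_0 = -5
y_1 = S_1(0) = a_1 = 3
y_2 = S_2(0) = a_2 = -1
y_3 = S_2(2) = 1
t_q=13/2 is in segment 2 (τ=3/2); S_2(τ)=9/608

y_0=-5 y_1=3 y_2=-1 y_3=1
S(13/2) = 9/608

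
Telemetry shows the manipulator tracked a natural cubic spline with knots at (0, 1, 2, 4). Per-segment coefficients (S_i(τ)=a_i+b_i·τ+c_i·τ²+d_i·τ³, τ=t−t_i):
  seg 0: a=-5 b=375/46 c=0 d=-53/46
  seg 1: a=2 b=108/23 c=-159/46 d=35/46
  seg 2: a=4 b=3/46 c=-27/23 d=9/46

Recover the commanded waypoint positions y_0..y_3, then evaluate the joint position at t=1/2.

y_0=-5 y_1=2 y_2=4 y_3=1
S(1/2) = -393/368

y_0 = S_0(0) = a_0 = -5
y_1 = S_1(0) = a_1 = 2
y_2 = S_2(0) = a_2 = 4
y_3 = S_2(2) = 1
t_q=1/2 is in segment 0 (τ=1/2); S_0(τ)=-393/368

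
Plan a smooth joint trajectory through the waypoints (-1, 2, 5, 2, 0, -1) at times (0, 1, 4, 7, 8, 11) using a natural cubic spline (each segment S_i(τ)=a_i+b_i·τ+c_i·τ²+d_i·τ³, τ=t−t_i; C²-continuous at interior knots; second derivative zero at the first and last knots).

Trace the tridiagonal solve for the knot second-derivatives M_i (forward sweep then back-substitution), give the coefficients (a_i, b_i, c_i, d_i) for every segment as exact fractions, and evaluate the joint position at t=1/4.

Δ: Δ0=3, Δ1=1, Δ2=-1, Δ3=-2, Δ4=-1/3
row 1: diag=8, rhs=-12; c'=3/8, d'=-3/2
row 2: denom=12−3·3/8=87/8; d'=(-12−3·-3/2)/(87/8)=-20/29
row 3: denom=8−3·8/29=208/29; d'=(-6−3·-20/29)/(208/29)=-57/104
row 4: denom=8−1·29/208=1635/208; d'=(10−1·-57/104)/(1635/208)=2194/1635
back: M4=2194/1635
back: M3=-57/104−29/208·2194/1635=-1202/1635
back: M2=-20/29−8/29·-1202/1635=-796/1635
back: M1=-3/2−3/8·-796/1635=-718/545
M: M0=0, M1=-718/545, M2=-796/1635, M3=-1202/1635, M4=2194/1635, M5=0
seg 0: a=-1, c=M0/2=0, d=(M1−M0)/(6·1)=-359/1635, b=Δ0−h0·(2M0+M1)/6=5264/1635
seg 1: a=2, c=M1/2=-359/545, d=(M2−M1)/(6·3)=679/14715, b=Δ1−h1·(2M1+M2)/6=4187/1635
seg 2: a=5, c=M2/2=-398/1635, d=(M3−M2)/(6·3)=-203/14715, b=Δ2−h2·(2M2+M3)/6=-238/1635
seg 3: a=2, c=M3/2=-601/1635, d=(M4−M3)/(6·1)=566/1635, b=Δ3−h3·(2M3+M4)/6=-647/327
seg 4: a=0, c=M4/2=1097/1635, d=(M5−M4)/(6·3)=-1097/14715, b=Δ4−h4·(2M4+M5)/6=-913/545
t_q=1/4 → seg 0, τ=1/4; S=-1+5264/1635·τ+0·τ²+-359/1635·τ³=-1385/6976

  seg 0: a=-1 b=5264/1635 c=0 d=-359/1635
  seg 1: a=2 b=4187/1635 c=-359/545 d=679/14715
  seg 2: a=5 b=-238/1635 c=-398/1635 d=-203/14715
  seg 3: a=2 b=-647/327 c=-601/1635 d=566/1635
  seg 4: a=0 b=-913/545 c=1097/1635 d=-1097/14715
S(1/4) = -1385/6976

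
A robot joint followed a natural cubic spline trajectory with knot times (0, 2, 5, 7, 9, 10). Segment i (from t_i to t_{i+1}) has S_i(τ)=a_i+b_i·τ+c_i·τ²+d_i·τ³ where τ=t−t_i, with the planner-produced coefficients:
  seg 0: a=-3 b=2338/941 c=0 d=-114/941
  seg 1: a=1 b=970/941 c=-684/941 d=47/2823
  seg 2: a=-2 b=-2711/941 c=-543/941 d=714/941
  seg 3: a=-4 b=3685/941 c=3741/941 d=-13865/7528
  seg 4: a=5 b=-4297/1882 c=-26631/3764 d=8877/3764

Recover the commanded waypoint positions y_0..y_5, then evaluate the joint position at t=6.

y_0 = S_0(0) = a_0 = -3
y_1 = S_1(0) = a_1 = 1
y_2 = S_2(0) = a_2 = -2
y_3 = S_3(0) = a_3 = -4
y_4 = S_4(0) = a_4 = 5
y_5 = S_4(1) = -2
t_q=6 is in segment 2 (τ=1); S_2(τ)=-4422/941

y_0=-3 y_1=1 y_2=-2 y_3=-4 y_4=5 y_5=-2
S(6) = -4422/941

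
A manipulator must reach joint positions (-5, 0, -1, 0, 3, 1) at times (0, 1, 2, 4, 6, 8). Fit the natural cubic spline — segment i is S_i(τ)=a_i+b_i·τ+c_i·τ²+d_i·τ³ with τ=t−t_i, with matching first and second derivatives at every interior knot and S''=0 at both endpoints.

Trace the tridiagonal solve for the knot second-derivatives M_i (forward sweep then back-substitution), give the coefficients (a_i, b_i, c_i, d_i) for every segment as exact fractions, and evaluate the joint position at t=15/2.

  seg 0: a=-5 b=2073/313 c=0 d=-508/313
  seg 1: a=0 b=549/313 c=-1524/313 d=662/313
  seg 2: a=-1 b=-513/313 c=462/313 d=-509/2504
  seg 3: a=0 b=1143/626 c=321/1252 d=-525/2504
  seg 4: a=3 b=105/313 c=-627/626 d=209/1252
S(15/2) = 18159/10016

Δ: Δ0=5, Δ1=-1, Δ2=1/2, Δ3=3/2, Δ4=-1
row 1: diag=4, rhs=-36; c'=1/4, d'=-9
row 2: denom=6−1·1/4=23/4; d'=(9−1·-9)/(23/4)=72/23
row 3: denom=8−2·8/23=168/23; d'=(6−2·72/23)/(168/23)=-1/28
row 4: denom=8−2·23/84=313/42; d'=(-15−2·-1/28)/(313/42)=-627/313
back: M4=-627/313
back: M3=-1/28−23/84·-627/313=321/626
back: M2=72/23−8/23·321/626=924/313
back: M1=-9−1/4·924/313=-3048/313
M: M0=0, M1=-3048/313, M2=924/313, M3=321/626, M4=-627/313, M5=0
seg 0: a=-5, c=M0/2=0, d=(M1−M0)/(6·1)=-508/313, b=Δ0−h0·(2M0+M1)/6=2073/313
seg 1: a=0, c=M1/2=-1524/313, d=(M2−M1)/(6·1)=662/313, b=Δ1−h1·(2M1+M2)/6=549/313
seg 2: a=-1, c=M2/2=462/313, d=(M3−M2)/(6·2)=-509/2504, b=Δ2−h2·(2M2+M3)/6=-513/313
seg 3: a=0, c=M3/2=321/1252, d=(M4−M3)/(6·2)=-525/2504, b=Δ3−h3·(2M3+M4)/6=1143/626
seg 4: a=3, c=M4/2=-627/626, d=(M5−M4)/(6·2)=209/1252, b=Δ4−h4·(2M4+M5)/6=105/313
t_q=15/2 → seg 4, τ=3/2; S=3+105/313·τ+-627/626·τ²+209/1252·τ³=18159/10016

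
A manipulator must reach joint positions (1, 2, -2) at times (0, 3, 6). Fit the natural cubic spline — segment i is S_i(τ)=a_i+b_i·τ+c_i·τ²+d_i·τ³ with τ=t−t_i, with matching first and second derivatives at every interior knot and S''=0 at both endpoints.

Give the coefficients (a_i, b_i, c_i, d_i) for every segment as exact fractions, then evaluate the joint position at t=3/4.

  seg 0: a=1 b=3/4 c=0 d=-5/108
  seg 1: a=2 b=-1/2 c=-5/12 d=5/108
S(3/4) = 395/256

Δ: Δ0=1/3, Δ1=-4/3
row 1: diag=12, rhs=-10; c'=1/4, d'=-5/6
back: M1=-5/6
M: M0=0, M1=-5/6, M2=0
seg 0: a=1, c=M0/2=0, d=(M1−M0)/(6·3)=-5/108, b=Δ0−h0·(2M0+M1)/6=3/4
seg 1: a=2, c=M1/2=-5/12, d=(M2−M1)/(6·3)=5/108, b=Δ1−h1·(2M1+M2)/6=-1/2
t_q=3/4 → seg 0, τ=3/4; S=1+3/4·τ+0·τ²+-5/108·τ³=395/256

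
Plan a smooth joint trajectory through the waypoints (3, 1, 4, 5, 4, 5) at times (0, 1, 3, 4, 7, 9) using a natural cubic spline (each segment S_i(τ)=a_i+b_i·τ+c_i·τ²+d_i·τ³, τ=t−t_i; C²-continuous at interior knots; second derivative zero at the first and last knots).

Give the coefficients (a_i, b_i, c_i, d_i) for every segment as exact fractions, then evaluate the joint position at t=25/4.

  seg 0: a=3 b=-8879/3318 c=0 d=2243/3318
  seg 1: a=1 b=-1075/1659 c=2243/1106 d=-6331/13272
  seg 2: a=4 b=5773/3318 c=-1845/2212 d=625/6636
  seg 3: a=5 b=2351/6636 c=-305/553 d=713/6636
  seg 4: a=4 b=-179/3318 c=919/2212 d=-919/13272
S(25/4) = 598667/141568

Δ: Δ0=-2, Δ1=3/2, Δ2=1, Δ3=-1/3, Δ4=1/2
row 1: diag=6, rhs=21; c'=1/3, d'=7/2
row 2: denom=6−2·1/3=16/3; d'=(-3−2·7/2)/(16/3)=-15/8
row 3: denom=8−1·3/16=125/16; d'=(-8−1·-15/8)/(125/16)=-98/125
row 4: denom=10−3·48/125=1106/125; d'=(5−3·-98/125)/(1106/125)=919/1106
back: M4=919/1106
back: M3=-98/125−48/125·919/1106=-610/553
back: M2=-15/8−3/16·-610/553=-1845/1106
back: M1=7/2−1/3·-1845/1106=2243/553
M: M0=0, M1=2243/553, M2=-1845/1106, M3=-610/553, M4=919/1106, M5=0
seg 0: a=3, c=M0/2=0, d=(M1−M0)/(6·1)=2243/3318, b=Δ0−h0·(2M0+M1)/6=-8879/3318
seg 1: a=1, c=M1/2=2243/1106, d=(M2−M1)/(6·2)=-6331/13272, b=Δ1−h1·(2M1+M2)/6=-1075/1659
seg 2: a=4, c=M2/2=-1845/2212, d=(M3−M2)/(6·1)=625/6636, b=Δ2−h2·(2M2+M3)/6=5773/3318
seg 3: a=5, c=M3/2=-305/553, d=(M4−M3)/(6·3)=713/6636, b=Δ3−h3·(2M3+M4)/6=2351/6636
seg 4: a=4, c=M4/2=919/2212, d=(M5−M4)/(6·2)=-919/13272, b=Δ4−h4·(2M4+M5)/6=-179/3318
t_q=25/4 → seg 3, τ=9/4; S=5+2351/6636·τ+-305/553·τ²+713/6636·τ³=598667/141568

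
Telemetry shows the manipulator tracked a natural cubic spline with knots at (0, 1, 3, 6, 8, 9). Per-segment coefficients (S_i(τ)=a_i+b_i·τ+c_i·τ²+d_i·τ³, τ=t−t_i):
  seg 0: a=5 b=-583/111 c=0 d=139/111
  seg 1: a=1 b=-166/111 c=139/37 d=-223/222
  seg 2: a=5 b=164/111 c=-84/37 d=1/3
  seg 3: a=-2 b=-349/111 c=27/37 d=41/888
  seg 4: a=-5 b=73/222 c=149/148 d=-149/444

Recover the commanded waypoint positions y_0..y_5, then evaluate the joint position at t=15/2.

y_0=5 y_1=1 y_2=5 y_3=-2 y_4=-5 y_5=-4
S(15/2) = -11647/2368

y_0 = S_0(0) = a_0 = 5
y_1 = S_1(0) = a_1 = 1
y_2 = S_2(0) = a_2 = 5
y_3 = S_3(0) = a_3 = -2
y_4 = S_4(0) = a_4 = -5
y_5 = S_4(1) = -4
t_q=15/2 is in segment 3 (τ=3/2); S_3(τ)=-11647/2368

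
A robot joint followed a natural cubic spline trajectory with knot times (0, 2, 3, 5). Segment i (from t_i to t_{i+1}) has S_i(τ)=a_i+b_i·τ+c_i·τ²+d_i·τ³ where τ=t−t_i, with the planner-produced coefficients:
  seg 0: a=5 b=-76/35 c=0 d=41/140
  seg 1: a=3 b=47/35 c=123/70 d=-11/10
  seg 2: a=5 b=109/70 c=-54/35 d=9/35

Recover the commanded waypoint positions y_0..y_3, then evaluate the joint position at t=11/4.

y_0=5 y_1=3 y_2=5 y_3=4
S(11/4) = 20301/4480

y_0 = S_0(0) = a_0 = 5
y_1 = S_1(0) = a_1 = 3
y_2 = S_2(0) = a_2 = 5
y_3 = S_2(2) = 4
t_q=11/4 is in segment 1 (τ=3/4); S_1(τ)=20301/4480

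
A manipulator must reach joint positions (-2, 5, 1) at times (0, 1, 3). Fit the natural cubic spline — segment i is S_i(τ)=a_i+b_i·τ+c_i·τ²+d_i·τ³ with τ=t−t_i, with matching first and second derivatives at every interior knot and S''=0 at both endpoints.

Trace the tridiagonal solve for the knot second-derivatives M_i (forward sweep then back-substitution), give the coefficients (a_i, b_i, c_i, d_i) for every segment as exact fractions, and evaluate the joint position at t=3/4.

  seg 0: a=-2 b=17/2 c=0 d=-3/2
  seg 1: a=5 b=4 c=-9/2 d=3/4
S(3/4) = 479/128

Δ: Δ0=7, Δ1=-2
row 1: diag=6, rhs=-54; c'=1/3, d'=-9
back: M1=-9
M: M0=0, M1=-9, M2=0
seg 0: a=-2, c=M0/2=0, d=(M1−M0)/(6·1)=-3/2, b=Δ0−h0·(2M0+M1)/6=17/2
seg 1: a=5, c=M1/2=-9/2, d=(M2−M1)/(6·2)=3/4, b=Δ1−h1·(2M1+M2)/6=4
t_q=3/4 → seg 0, τ=3/4; S=-2+17/2·τ+0·τ²+-3/2·τ³=479/128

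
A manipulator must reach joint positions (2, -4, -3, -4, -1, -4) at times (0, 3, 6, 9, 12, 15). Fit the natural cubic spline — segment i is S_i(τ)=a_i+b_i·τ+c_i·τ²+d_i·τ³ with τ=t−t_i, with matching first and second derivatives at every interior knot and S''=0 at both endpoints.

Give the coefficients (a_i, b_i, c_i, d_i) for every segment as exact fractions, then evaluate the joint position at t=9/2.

  seg 0: a=2 b=-566/209 c=0 d=148/1881
  seg 1: a=-4 b=-122/209 c=148/209 d=-757/5643
  seg 2: a=-3 b=9/209 c=-313/627 d=37/297
  seg 3: a=-4 b=86/209 c=130/209 d=-89/627
  seg 4: a=-1 b=65/209 c=-137/209 d=137/1881
S(9/2) = -6245/1672

Δ: Δ0=-2, Δ1=1/3, Δ2=-1/3, Δ3=1, Δ4=-1
row 1: diag=12, rhs=14; c'=1/4, d'=7/6
row 2: denom=12−3·1/4=45/4; d'=(-4−3·7/6)/(45/4)=-2/3
row 3: denom=12−3·4/15=56/5; d'=(8−3·-2/3)/(56/5)=25/28
row 4: denom=12−3·15/56=627/56; d'=(-12−3·25/28)/(627/56)=-274/209
back: M4=-274/209
back: M3=25/28−15/56·-274/209=260/209
back: M2=-2/3−4/15·260/209=-626/627
back: M1=7/6−1/4·-626/627=296/209
M: M0=0, M1=296/209, M2=-626/627, M3=260/209, M4=-274/209, M5=0
seg 0: a=2, c=M0/2=0, d=(M1−M0)/(6·3)=148/1881, b=Δ0−h0·(2M0+M1)/6=-566/209
seg 1: a=-4, c=M1/2=148/209, d=(M2−M1)/(6·3)=-757/5643, b=Δ1−h1·(2M1+M2)/6=-122/209
seg 2: a=-3, c=M2/2=-313/627, d=(M3−M2)/(6·3)=37/297, b=Δ2−h2·(2M2+M3)/6=9/209
seg 3: a=-4, c=M3/2=130/209, d=(M4−M3)/(6·3)=-89/627, b=Δ3−h3·(2M3+M4)/6=86/209
seg 4: a=-1, c=M4/2=-137/209, d=(M5−M4)/(6·3)=137/1881, b=Δ4−h4·(2M4+M5)/6=65/209
t_q=9/2 → seg 1, τ=3/2; S=-4+-122/209·τ+148/209·τ²+-757/5643·τ³=-6245/1672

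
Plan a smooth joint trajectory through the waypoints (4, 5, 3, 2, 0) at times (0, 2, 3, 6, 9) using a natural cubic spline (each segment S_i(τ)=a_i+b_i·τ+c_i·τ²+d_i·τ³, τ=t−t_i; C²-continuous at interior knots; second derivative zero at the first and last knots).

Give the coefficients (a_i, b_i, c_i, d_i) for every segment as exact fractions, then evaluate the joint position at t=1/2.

Δ: Δ0=1/2, Δ1=-2, Δ2=-1/3, Δ3=-2/3
row 1: diag=6, rhs=-15; c'=1/6, d'=-5/2
row 2: denom=8−1·1/6=47/6; d'=(10−1·-5/2)/(47/6)=75/47
row 3: denom=12−3·18/47=510/47; d'=(-2−3·75/47)/(510/47)=-319/510
back: M3=-319/510
back: M2=75/47−18/47·-319/510=156/85
back: M1=-5/2−1/6·156/85=-477/170
M: M0=0, M1=-477/170, M2=156/85, M3=-319/510, M4=0
seg 0: a=4, c=M0/2=0, d=(M1−M0)/(6·2)=-159/680, b=Δ0−h0·(2M0+M1)/6=122/85
seg 1: a=5, c=M1/2=-477/340, d=(M2−M1)/(6·1)=263/340, b=Δ1−h1·(2M1+M2)/6=-233/170
seg 2: a=3, c=M2/2=78/85, d=(M3−M2)/(6·3)=-251/1836, b=Δ2−h2·(2M2+M3)/6=-631/340
seg 3: a=2, c=M3/2=-319/1020, d=(M4−M3)/(6·3)=319/9180, b=Δ3−h3·(2M3+M4)/6=-7/170
t_q=1/2 → seg 0, τ=1/2; S=4+122/85·τ+0·τ²+-159/680·τ³=5101/1088

  seg 0: a=4 b=122/85 c=0 d=-159/680
  seg 1: a=5 b=-233/170 c=-477/340 d=263/340
  seg 2: a=3 b=-631/340 c=78/85 d=-251/1836
  seg 3: a=2 b=-7/170 c=-319/1020 d=319/9180
S(1/2) = 5101/1088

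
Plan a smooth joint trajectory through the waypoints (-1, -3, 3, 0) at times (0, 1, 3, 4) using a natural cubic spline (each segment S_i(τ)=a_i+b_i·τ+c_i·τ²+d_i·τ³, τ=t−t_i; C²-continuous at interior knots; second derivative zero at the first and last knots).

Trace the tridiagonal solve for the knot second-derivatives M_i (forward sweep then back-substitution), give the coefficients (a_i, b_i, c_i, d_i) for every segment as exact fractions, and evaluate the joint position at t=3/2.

Δ: Δ0=-2, Δ1=3, Δ2=-3
row 1: diag=6, rhs=30; c'=1/3, d'=5
row 2: denom=6−2·1/3=16/3; d'=(-36−2·5)/(16/3)=-69/8
back: M2=-69/8
back: M1=5−1/3·-69/8=63/8
M: M0=0, M1=63/8, M2=-69/8, M3=0
seg 0: a=-1, c=M0/2=0, d=(M1−M0)/(6·1)=21/16, b=Δ0−h0·(2M0+M1)/6=-53/16
seg 1: a=-3, c=M1/2=63/16, d=(M2−M1)/(6·2)=-11/8, b=Δ1−h1·(2M1+M2)/6=5/8
seg 2: a=3, c=M2/2=-69/16, d=(M3−M2)/(6·1)=23/16, b=Δ2−h2·(2M2+M3)/6=-1/8
t_q=3/2 → seg 1, τ=1/2; S=-3+5/8·τ+63/16·τ²+-11/8·τ³=-15/8

  seg 0: a=-1 b=-53/16 c=0 d=21/16
  seg 1: a=-3 b=5/8 c=63/16 d=-11/8
  seg 2: a=3 b=-1/8 c=-69/16 d=23/16
S(3/2) = -15/8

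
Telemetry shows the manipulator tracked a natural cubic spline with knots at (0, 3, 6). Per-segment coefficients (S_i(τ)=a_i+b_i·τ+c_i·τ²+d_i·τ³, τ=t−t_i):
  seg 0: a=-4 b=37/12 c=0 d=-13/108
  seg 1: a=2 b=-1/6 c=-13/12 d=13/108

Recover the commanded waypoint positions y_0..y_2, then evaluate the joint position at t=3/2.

y_0=-4 y_1=2 y_2=-5
S(3/2) = 7/32

y_0 = S_0(0) = a_0 = -4
y_1 = S_1(0) = a_1 = 2
y_2 = S_1(3) = -5
t_q=3/2 is in segment 0 (τ=3/2); S_0(τ)=7/32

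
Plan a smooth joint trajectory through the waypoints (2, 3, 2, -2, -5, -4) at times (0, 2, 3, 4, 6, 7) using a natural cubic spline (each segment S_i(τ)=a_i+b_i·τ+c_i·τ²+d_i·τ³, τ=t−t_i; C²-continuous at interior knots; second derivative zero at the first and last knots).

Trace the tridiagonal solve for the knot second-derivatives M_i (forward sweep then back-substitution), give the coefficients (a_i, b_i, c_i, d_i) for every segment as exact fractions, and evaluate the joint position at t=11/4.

  seg 0: a=2 b=18/25 c=0 d=-11/200
  seg 1: a=3 b=3/50 c=-33/100 d=-73/100
  seg 2: a=2 b=-279/100 c=-63/25 d=131/100
  seg 3: a=-2 b=-39/10 c=141/100 d=-21/200
  seg 4: a=-5 b=12/25 c=39/50 d=-13/50
S(11/4) = 16329/6400

Δ: Δ0=1/2, Δ1=-1, Δ2=-4, Δ3=-3/2, Δ4=1
row 1: diag=6, rhs=-9; c'=1/6, d'=-3/2
row 2: denom=4−1·1/6=23/6; d'=(-18−1·-3/2)/(23/6)=-99/23
row 3: denom=6−1·6/23=132/23; d'=(15−1·-99/23)/(132/23)=37/11
row 4: denom=6−2·23/66=175/33; d'=(15−2·37/11)/(175/33)=39/25
back: M4=39/25
back: M3=37/11−23/66·39/25=141/50
back: M2=-99/23−6/23·141/50=-126/25
back: M1=-3/2−1/6·-126/25=-33/50
M: M0=0, M1=-33/50, M2=-126/25, M3=141/50, M4=39/25, M5=0
seg 0: a=2, c=M0/2=0, d=(M1−M0)/(6·2)=-11/200, b=Δ0−h0·(2M0+M1)/6=18/25
seg 1: a=3, c=M1/2=-33/100, d=(M2−M1)/(6·1)=-73/100, b=Δ1−h1·(2M1+M2)/6=3/50
seg 2: a=2, c=M2/2=-63/25, d=(M3−M2)/(6·1)=131/100, b=Δ2−h2·(2M2+M3)/6=-279/100
seg 3: a=-2, c=M3/2=141/100, d=(M4−M3)/(6·2)=-21/200, b=Δ3−h3·(2M3+M4)/6=-39/10
seg 4: a=-5, c=M4/2=39/50, d=(M5−M4)/(6·1)=-13/50, b=Δ4−h4·(2M4+M5)/6=12/25
t_q=11/4 → seg 1, τ=3/4; S=3+3/50·τ+-33/100·τ²+-73/100·τ³=16329/6400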